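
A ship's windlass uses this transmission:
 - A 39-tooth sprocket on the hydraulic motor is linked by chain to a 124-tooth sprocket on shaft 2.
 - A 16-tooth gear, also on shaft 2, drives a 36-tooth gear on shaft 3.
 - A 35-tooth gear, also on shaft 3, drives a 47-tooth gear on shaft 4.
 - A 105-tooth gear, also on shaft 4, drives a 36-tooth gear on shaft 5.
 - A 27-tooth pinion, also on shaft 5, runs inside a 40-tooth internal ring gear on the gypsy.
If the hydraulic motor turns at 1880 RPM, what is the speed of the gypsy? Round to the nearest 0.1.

385.3 RPM

the hydraulic motor → shaft 2 (chain, 124/39): 1880 ÷ 3.1795 = 591.29 RPM
shaft 2 → shaft 3 (gear mesh, 36/16): 591.29 ÷ 2.25 = 262.8 RPM
shaft 3 → shaft 4 (gear mesh, 47/35): 262.8 ÷ 1.3429 = 195.7 RPM
shaft 4 → shaft 5 (gear mesh, 36/105): 195.7 ÷ 0.34286 = 570.79 RPM
shaft 5 → the gypsy (internal gear, 40/27): 570.79 ÷ 1.4815 = 385.28 RPM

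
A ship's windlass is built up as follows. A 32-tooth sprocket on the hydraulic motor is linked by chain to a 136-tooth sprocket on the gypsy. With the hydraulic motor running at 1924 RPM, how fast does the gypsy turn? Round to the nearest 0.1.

452.7 RPM

Chain: ratio = 136/32 = 4.25, so the gypsy turns at 1924 / 4.25 = 452.71 RPM.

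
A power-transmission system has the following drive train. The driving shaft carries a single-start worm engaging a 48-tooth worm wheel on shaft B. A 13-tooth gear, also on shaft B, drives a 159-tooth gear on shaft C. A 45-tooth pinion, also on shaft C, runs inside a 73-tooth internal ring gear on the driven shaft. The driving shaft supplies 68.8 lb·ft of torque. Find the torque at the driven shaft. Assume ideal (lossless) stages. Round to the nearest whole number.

65523 lb·ft

After the worm (48/1): 68.8 × 48 = 3302.4 lb·ft
After the gear mesh (159/13): 3302.4 × 12.231 = 40391 lb·ft
After the internal gear (73/45): 40391 × 1.6222 = 65523 lb·ft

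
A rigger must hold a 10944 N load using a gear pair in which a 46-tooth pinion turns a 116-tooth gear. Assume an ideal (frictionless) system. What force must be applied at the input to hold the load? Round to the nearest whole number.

4340 N

Gear pair MA = 116/46 = 2.5217.
Effort = load / MA = 10944 / 2.5217 = 4339.9 N.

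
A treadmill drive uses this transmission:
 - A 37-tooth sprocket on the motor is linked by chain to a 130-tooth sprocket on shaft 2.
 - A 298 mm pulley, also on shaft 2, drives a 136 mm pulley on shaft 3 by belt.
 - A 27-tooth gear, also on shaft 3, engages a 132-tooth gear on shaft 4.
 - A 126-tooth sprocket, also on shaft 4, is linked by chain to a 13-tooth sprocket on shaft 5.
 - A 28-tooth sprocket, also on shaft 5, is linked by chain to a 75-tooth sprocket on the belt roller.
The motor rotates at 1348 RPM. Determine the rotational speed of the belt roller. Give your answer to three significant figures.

chain 130/37 = 3.5135 → 1348/3.5135 = 383.66 RPM
belt 136/298 = 0.45638 → 383.66/0.45638 = 840.67 RPM
gear mesh 132/27 = 4.8889 → 840.67/4.8889 = 171.96 RPM
chain 13/126 = 0.10317 → 171.96/0.10317 = 1666.6 RPM
chain 75/28 = 2.6786 → 1666.6/2.6786 = 622.21 RPM

622 RPM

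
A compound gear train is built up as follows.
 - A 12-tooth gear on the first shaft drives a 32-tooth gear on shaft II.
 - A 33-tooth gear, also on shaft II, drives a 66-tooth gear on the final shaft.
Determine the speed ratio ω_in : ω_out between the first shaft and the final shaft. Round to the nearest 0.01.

5.33

Each stage contributes driven/driver: gear mesh 32/12 = 2.6667, gear mesh 66/33 = 2.
Overall: 2.6667 × 2 = 5.3333.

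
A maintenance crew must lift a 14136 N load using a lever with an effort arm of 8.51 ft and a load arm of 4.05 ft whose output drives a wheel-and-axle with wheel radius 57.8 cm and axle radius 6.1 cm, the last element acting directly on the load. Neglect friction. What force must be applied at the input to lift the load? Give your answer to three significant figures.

Lever MA = effort arm / load arm = 8.51/4.05 = 2.1012.
Wheel-and-axle MA = R/r = 57.8/6.1 = 9.4754.
Combined ideal MA = 2.1012 × 9.4754 = 19.91.
Effort = load / MA = 14136 / 19.91 = 709.99 N.

710 N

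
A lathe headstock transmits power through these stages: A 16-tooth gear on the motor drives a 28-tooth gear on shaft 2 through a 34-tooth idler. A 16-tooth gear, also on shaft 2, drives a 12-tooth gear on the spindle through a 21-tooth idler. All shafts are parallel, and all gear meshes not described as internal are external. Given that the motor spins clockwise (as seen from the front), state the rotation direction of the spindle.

clockwise

the motor → shaft 2: driver → idler → driven is 2 external meshes, 2 reversals → CW.
shaft 2 → the spindle: driver → idler → driven is 2 external meshes, 2 reversals → CW.
4 reversals in total — an even number — so the spindle turns the same way as the motor.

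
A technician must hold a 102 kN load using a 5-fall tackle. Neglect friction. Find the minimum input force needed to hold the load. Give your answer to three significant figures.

Block-and-tackle MA = number of supporting rope parts = 5.
Effort = load / MA = 102 / 5 = 20.4 kN.

20.4 kN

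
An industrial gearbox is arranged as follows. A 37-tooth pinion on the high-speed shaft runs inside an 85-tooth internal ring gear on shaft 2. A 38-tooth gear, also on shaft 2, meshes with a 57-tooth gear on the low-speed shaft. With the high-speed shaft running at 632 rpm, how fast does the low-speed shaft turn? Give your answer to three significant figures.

183 rpm

the high-speed shaft → shaft 2 (internal gear, 85/37): 632 ÷ 2.2973 = 275.11 rpm
shaft 2 → the low-speed shaft (gear mesh, 57/38): 275.11 ÷ 1.5 = 183.4 rpm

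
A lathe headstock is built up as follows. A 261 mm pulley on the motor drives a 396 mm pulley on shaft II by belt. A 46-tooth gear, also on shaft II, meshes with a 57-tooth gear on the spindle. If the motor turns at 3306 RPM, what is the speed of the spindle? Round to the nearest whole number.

1758 RPM

belt 396/261 = 1.5172 → 3306/1.5172 = 2179 RPM
gear mesh 57/46 = 1.2391 → 2179/1.2391 = 1758.5 RPM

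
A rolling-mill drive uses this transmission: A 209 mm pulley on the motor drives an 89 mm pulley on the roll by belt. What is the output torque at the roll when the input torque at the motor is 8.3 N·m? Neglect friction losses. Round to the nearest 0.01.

3.53 N·m

After the belt (89/209): 8.3 × 0.42584 = 3.5344 N·m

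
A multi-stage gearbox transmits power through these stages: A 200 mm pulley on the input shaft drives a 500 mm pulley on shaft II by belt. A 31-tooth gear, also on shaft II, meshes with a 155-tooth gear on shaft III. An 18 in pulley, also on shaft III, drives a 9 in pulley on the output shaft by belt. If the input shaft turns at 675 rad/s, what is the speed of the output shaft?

108 rad/s

Belt: ratio = 500/200 = 2.5, so shaft II turns at 675 / 2.5 = 270 rad/s.
Gear mesh: ratio = 155/31 = 5, so shaft III turns at 270 / 5 = 54 rad/s.
Belt: ratio = 9/18 = 0.5, so the output shaft turns at 54 / 0.5 = 108 rad/s.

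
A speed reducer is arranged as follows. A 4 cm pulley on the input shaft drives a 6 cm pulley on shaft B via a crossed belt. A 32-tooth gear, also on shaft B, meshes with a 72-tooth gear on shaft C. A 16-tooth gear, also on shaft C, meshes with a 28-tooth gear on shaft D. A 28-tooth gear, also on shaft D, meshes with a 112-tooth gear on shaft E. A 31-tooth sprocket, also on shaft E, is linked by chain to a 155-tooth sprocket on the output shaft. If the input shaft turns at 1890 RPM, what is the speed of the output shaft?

16 RPM

belt 6/4 = 1.5 → 1890/1.5 = 1260 RPM
gear mesh 72/32 = 2.25 → 1260/2.25 = 560 RPM
gear mesh 28/16 = 1.75 → 560/1.75 = 320 RPM
gear mesh 112/28 = 4 → 320/4 = 80 RPM
chain 155/31 = 5 → 80/5 = 16 RPM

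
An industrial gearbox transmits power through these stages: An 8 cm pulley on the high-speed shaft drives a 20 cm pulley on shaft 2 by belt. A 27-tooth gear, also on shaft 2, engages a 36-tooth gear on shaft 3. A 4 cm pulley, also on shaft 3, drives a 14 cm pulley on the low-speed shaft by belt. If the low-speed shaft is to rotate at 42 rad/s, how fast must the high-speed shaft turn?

Overall ratio R = 2.5 × 1.3333 × 3.5 = 11.667.
Required input speed = output speed × R = 42 × 11.667 = 490 rad/s.

490 rad/s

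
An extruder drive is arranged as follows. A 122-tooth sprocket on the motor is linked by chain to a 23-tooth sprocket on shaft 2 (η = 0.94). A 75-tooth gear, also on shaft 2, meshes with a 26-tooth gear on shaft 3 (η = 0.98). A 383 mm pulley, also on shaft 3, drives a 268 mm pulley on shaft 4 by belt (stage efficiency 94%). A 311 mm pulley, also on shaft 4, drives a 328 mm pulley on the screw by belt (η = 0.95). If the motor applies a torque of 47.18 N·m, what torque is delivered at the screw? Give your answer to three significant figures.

1.87 N·m

After the chain (23/122): 47.18 × 0.18852 × 0.94 = 8.3609 N·m
After the gear mesh (26/75): 8.3609 × 0.34667 × 0.98 = 2.8405 N·m
After the belt (268/383): 2.8405 × 0.69974 × 0.94 = 1.8683 N·m
After the belt (328/311): 1.8683 × 1.0547 × 0.95 = 1.8719 N·m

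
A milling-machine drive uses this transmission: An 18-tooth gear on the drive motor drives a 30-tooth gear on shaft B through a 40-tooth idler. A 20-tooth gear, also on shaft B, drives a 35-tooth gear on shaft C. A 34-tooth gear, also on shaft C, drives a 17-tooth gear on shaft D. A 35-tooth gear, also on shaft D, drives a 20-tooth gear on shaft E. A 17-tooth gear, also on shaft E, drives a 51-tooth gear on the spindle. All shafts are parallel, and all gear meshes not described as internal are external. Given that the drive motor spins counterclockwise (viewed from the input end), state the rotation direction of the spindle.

counterclockwise

the drive motor → shaft B: driver → idler → driven is 2 external meshes, 2 reversals → CCW.
shaft B → shaft C: external mesh, 1 reversal → CW.
shaft C → shaft D: external mesh, 1 reversal → CCW.
shaft D → shaft E: external mesh, 1 reversal → CW.
shaft E → the spindle: external mesh, 1 reversal → CCW.
6 reversals in total — an even number — so the spindle turns the same way as the drive motor.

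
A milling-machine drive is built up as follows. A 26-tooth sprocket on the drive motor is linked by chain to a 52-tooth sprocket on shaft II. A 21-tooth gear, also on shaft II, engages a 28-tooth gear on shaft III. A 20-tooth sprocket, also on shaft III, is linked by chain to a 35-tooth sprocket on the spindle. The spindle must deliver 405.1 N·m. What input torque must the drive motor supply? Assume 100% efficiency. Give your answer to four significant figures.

Overall ratio R = 2 × 1.3333 × 1.75 = 4.6667.
Input torque = output torque / R = 405.1 / 4.6667 = 86.807 N·m.

86.81 N·m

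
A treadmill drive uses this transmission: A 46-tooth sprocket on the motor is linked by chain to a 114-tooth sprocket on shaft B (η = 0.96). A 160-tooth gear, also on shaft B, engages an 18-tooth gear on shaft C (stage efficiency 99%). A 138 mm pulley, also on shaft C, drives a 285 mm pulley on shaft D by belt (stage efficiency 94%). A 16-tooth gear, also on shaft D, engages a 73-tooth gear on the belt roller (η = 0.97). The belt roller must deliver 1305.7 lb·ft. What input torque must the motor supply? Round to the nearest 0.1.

Overall ratio R = 2.4783 × 0.1125 × 2.0652 × 4.5625 = 2.627; overall efficiency η = 0.96 × 0.99 × 0.94 × 0.97 = 0.8666.
Input torque = output torque / (R × η) = 1305.7 / (2.627 × 0.8666) = 573.55 lb·ft.

573.5 lb·ft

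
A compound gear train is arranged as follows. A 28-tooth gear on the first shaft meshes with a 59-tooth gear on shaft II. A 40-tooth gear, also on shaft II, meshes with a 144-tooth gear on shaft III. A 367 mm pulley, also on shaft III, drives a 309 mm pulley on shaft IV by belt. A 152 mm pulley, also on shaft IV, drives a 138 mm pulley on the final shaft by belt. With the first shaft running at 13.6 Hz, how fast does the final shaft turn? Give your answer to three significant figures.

gear mesh 59/28 = 2.1071 → 13.6/2.1071 = 6.4542 Hz
gear mesh 144/40 = 3.6 → 6.4542/3.6 = 1.7928 Hz
belt 309/367 = 0.84196 → 1.7928/0.84196 = 2.1294 Hz
belt 138/152 = 0.90789 → 2.1294/0.90789 = 2.3454 Hz

2.35 Hz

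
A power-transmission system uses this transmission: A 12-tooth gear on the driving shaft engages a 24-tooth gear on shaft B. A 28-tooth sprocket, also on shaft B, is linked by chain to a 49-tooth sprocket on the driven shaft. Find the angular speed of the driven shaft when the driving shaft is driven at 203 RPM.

the driving shaft → shaft B (gear mesh, 24/12): 203 ÷ 2 = 101.5 RPM
shaft B → the driven shaft (chain, 49/28): 101.5 ÷ 1.75 = 58 RPM

58 RPM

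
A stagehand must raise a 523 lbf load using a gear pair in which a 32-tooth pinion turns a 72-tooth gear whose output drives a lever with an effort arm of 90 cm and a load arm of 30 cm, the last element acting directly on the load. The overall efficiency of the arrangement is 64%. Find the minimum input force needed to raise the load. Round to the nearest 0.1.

Gear pair MA = 72/32 = 2.25.
Lever MA = effort arm / load arm = 90/30 = 3.
Combined ideal MA = 2.25 × 3 = 6.75.
Actual MA = 6.75 × 0.64 = 4.32.
Effort = load / actual MA = 523 / 4.32 = 121.06 lbf.

121.1 lbf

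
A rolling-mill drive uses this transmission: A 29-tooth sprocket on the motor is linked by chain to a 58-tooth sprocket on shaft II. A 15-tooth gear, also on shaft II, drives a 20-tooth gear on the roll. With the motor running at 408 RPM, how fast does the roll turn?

chain 58/29 = 2 → 408/2 = 204 RPM
gear mesh 20/15 = 1.3333 → 204/1.3333 = 153 RPM

153 RPM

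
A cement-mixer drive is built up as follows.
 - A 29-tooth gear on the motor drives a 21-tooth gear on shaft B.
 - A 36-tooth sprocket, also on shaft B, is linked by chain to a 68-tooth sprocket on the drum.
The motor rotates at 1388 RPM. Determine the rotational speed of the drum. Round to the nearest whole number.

1015 RPM

gear mesh 21/29 = 0.72414 → 1388/0.72414 = 1916.8 RPM
chain 68/36 = 1.8889 → 1916.8/1.8889 = 1014.8 RPM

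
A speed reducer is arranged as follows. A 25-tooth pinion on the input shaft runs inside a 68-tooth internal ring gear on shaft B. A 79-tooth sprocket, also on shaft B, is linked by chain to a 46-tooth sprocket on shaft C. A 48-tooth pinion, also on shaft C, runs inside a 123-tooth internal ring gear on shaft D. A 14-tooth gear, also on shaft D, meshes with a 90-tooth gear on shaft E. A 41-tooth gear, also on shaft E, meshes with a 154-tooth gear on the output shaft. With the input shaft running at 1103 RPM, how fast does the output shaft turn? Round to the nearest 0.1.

internal gear 68/25 = 2.72 → 1103/2.72 = 405.51 RPM
chain 46/79 = 0.58228 → 405.51/0.58228 = 696.43 RPM
internal gear 123/48 = 2.5625 → 696.43/2.5625 = 271.78 RPM
gear mesh 90/14 = 6.4286 → 271.78/6.4286 = 42.276 RPM
gear mesh 154/41 = 3.7561 → 42.276/3.7561 = 11.255 RPM

11.3 RPM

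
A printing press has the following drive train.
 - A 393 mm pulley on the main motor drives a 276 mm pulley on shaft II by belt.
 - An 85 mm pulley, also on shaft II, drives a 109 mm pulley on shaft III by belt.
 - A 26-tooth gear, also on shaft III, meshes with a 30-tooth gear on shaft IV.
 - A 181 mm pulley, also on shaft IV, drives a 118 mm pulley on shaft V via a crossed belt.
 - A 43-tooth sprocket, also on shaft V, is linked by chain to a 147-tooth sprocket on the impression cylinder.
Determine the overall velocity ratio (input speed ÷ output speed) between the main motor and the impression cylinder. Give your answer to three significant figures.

2.32

Each stage contributes driven/driver: belt 276/393 = 0.70229, belt 109/85 = 1.2824, gear mesh 30/26 = 1.1538, belt 118/181 = 0.65193, chain 147/43 = 3.4186.
Overall: 0.70229 × 1.2824 × 1.1538 × 0.65193 × 3.4186 = 2.3159.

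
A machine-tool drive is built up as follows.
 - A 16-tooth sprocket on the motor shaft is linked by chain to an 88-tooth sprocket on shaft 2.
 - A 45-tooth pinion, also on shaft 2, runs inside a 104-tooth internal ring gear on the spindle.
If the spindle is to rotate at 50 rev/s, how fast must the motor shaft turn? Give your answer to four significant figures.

635.6 rev/s

Overall ratio R = 5.5 × 2.3111 = 12.711.
Required input speed = output speed × R = 50 × 12.711 = 635.56 rev/s.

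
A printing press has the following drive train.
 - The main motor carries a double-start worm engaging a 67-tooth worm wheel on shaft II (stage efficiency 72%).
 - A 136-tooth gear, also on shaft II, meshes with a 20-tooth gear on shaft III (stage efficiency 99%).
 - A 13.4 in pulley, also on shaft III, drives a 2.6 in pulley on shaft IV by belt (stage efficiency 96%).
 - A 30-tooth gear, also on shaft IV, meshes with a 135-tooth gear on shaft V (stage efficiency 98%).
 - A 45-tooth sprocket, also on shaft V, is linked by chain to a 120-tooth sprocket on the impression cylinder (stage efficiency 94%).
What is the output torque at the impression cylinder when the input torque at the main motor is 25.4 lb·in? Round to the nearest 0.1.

Worm: ratio = 67/2 = 33.5; torque at shaft II = 25.4 × 33.5 × 0.72 = 612.65 lb·in.
Gear mesh: ratio = 20/136 = 0.14706; torque at shaft III = 612.65 × 0.14706 × 0.99 = 89.194 lb·in.
Belt: ratio = 2.6/13.4 = 0.19403; torque at shaft IV = 89.194 × 0.19403 × 0.96 = 16.614 lb·in.
Gear mesh: ratio = 135/30 = 4.5; torque at shaft V = 16.614 × 4.5 × 0.98 = 73.268 lb·in.
Chain: ratio = 120/45 = 2.6667; torque at the impression cylinder = 73.268 × 2.6667 × 0.94 = 183.66 lb·in.

183.7 lb·in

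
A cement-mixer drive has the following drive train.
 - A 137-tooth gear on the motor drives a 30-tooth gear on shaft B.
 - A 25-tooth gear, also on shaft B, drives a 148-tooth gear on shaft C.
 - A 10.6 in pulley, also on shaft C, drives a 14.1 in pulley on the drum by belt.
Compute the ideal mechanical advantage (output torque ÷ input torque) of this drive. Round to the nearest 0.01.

Each stage contributes driven/driver: gear mesh 30/137 = 0.21898, gear mesh 148/25 = 5.92, belt 14.1/10.6 = 1.3302.
Overall: 0.21898 × 5.92 × 1.3302 = 1.7244.

1.72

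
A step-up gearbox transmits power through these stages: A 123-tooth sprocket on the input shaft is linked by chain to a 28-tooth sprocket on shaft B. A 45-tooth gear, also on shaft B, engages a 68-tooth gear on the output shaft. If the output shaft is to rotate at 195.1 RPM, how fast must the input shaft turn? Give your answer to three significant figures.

67.1 RPM

Overall ratio R = 0.22764 × 1.5111 = 0.34399.
Required input speed = output speed × R = 195.1 × 0.34399 = 67.113 RPM.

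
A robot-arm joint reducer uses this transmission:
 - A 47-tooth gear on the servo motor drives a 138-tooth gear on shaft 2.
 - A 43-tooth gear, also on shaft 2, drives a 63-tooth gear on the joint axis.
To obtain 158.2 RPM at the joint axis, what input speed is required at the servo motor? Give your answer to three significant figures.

681 RPM

Overall ratio R = 2.9362 × 1.4651 = 4.3018.
Required input speed = output speed × R = 158.2 × 4.3018 = 680.55 RPM.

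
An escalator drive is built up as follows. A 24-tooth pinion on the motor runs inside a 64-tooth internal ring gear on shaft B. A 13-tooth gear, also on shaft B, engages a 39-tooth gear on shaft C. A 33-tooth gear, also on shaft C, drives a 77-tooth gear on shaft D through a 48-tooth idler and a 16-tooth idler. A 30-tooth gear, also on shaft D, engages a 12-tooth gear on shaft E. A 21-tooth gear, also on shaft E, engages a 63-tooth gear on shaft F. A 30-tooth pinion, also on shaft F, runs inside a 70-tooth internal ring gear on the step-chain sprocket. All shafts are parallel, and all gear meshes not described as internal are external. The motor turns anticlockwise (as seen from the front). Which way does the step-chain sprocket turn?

anticlockwise

the motor → shaft B: internal mesh, same direction → CCW.
shaft B → shaft C: external mesh, 1 reversal → CW.
shaft C → shaft D: driver → idler → idler → driven is 3 external meshes, 3 reversals → CCW.
shaft D → shaft E: external mesh, 1 reversal → CW.
shaft E → shaft F: external mesh, 1 reversal → CCW.
shaft F → the step-chain sprocket: internal mesh, same direction → CCW.
6 reversals in total — an even number — so the step-chain sprocket turns the same way as the motor.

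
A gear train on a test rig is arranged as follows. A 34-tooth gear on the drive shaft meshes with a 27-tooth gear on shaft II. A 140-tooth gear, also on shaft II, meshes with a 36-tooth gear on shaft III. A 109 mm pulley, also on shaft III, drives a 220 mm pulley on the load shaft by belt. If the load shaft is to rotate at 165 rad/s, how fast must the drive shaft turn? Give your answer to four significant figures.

Overall ratio R = 0.79412 × 0.25714 × 2.0183 = 0.41215.
Required input speed = output speed × R = 165 × 0.41215 = 68.005 rad/s.

68.00 rad/s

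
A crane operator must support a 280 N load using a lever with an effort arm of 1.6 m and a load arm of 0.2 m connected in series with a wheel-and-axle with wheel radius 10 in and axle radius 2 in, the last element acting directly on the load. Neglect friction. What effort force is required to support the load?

7 N

Lever MA = effort arm / load arm = 1.6/0.2 = 8.
Wheel-and-axle MA = R/r = 10/2 = 5.
Combined ideal MA = 8 × 5 = 40.
Effort = load / MA = 280 / 40 = 7 N.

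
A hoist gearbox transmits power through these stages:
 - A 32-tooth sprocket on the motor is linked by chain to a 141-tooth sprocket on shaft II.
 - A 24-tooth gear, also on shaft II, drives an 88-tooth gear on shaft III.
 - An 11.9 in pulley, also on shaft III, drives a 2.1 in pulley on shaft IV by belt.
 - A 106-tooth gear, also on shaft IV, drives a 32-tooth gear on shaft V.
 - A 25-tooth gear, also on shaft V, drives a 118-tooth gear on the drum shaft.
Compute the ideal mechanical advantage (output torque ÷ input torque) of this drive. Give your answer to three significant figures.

Each stage contributes driven/driver: chain 141/32 = 4.4062, gear mesh 88/24 = 3.6667, belt 2.1/11.9 = 0.17647, gear mesh 32/106 = 0.30189, gear mesh 118/25 = 4.72.
Overall: 4.4062 × 3.6667 × 0.17647 × 0.30189 × 4.72 = 4.0626.

4.06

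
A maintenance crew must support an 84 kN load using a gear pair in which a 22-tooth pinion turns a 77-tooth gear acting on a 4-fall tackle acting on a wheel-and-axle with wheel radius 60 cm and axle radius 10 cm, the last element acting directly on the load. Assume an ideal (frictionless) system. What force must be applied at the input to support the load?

1 kN

Gear pair MA = 77/22 = 3.5.
Block-and-tackle MA = number of supporting rope parts = 4.
Wheel-and-axle MA = R/r = 60/10 = 6.
Combined ideal MA = 3.5 × 4 × 6 = 84.
Effort = load / MA = 84 / 84 = 1 kN.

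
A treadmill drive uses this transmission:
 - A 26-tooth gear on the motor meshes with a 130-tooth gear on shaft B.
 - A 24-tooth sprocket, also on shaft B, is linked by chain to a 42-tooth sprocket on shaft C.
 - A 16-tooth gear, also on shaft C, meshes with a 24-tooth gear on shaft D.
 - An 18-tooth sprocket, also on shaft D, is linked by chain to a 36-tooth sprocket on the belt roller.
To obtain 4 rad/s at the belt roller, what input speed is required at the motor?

105 rad/s

Overall ratio R = 5 × 1.75 × 1.5 × 2 = 26.25.
Required input speed = output speed × R = 4 × 26.25 = 105 rad/s.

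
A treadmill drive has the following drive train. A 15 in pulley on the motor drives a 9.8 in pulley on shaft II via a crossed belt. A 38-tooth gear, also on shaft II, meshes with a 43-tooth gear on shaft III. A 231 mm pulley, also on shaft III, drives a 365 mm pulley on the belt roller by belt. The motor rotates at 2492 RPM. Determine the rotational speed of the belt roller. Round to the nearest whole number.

belt 9.8/15 = 0.65333 → 2492/0.65333 = 3814.3 RPM
gear mesh 43/38 = 1.1316 → 3814.3/1.1316 = 3370.8 RPM
belt 365/231 = 1.5801 → 3370.8/1.5801 = 2133.3 RPM

2133 RPM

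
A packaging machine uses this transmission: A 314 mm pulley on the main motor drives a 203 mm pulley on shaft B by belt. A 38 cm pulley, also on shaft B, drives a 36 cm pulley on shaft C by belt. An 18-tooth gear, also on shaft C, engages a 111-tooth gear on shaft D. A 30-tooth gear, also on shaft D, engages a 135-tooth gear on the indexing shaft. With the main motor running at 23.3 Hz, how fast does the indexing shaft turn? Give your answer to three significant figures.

belt 203/314 = 0.6465 → 23.3/0.6465 = 36.04 Hz
belt 36/38 = 0.94737 → 36.04/0.94737 = 38.043 Hz
gear mesh 111/18 = 6.1667 → 38.043/6.1667 = 6.1691 Hz
gear mesh 135/30 = 4.5 → 6.1691/4.5 = 1.3709 Hz

1.37 Hz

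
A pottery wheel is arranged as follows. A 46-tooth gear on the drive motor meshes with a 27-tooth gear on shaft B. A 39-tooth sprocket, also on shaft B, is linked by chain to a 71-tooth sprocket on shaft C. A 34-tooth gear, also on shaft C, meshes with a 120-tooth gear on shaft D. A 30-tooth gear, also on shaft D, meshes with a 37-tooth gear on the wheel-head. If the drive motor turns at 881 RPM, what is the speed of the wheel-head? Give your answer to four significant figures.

189.4 RPM

gear mesh 27/46 = 0.58696 → 881/0.58696 = 1501 RPM
chain 71/39 = 1.8205 → 1501/1.8205 = 824.47 RPM
gear mesh 120/34 = 3.5294 → 824.47/3.5294 = 233.6 RPM
gear mesh 37/30 = 1.2333 → 233.6/1.2333 = 189.41 RPM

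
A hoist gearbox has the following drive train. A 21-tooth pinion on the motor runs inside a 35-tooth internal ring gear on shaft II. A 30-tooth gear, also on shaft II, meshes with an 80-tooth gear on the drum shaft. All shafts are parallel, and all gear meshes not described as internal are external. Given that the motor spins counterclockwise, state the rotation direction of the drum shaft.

the motor → shaft II: internal mesh, same direction → CCW.
shaft II → the drum shaft: external mesh, 1 reversal → CW.
1 reversal in total — an odd number — so the drum shaft turns opposite to the motor.

clockwise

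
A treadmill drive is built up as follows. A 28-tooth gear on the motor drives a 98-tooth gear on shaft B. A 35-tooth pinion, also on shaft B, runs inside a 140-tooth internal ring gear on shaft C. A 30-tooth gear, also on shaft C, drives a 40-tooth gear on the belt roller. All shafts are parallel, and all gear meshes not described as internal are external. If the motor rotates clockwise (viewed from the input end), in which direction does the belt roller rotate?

the motor → shaft B: external mesh, 1 reversal → CCW.
shaft B → shaft C: internal mesh, same direction → CCW.
shaft C → the belt roller: external mesh, 1 reversal → CW.
2 reversals in total — an even number — so the belt roller turns the same way as the motor.

clockwise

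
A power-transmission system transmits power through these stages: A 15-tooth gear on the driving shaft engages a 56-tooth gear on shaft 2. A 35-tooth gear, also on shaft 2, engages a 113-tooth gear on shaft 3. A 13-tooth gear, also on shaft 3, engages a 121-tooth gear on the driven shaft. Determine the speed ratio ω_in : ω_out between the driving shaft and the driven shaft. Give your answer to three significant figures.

112

Each stage contributes driven/driver: gear mesh 56/15 = 3.7333, gear mesh 113/35 = 3.2286, gear mesh 121/13 = 9.3077.
Overall: 3.7333 × 3.2286 × 9.3077 = 112.19.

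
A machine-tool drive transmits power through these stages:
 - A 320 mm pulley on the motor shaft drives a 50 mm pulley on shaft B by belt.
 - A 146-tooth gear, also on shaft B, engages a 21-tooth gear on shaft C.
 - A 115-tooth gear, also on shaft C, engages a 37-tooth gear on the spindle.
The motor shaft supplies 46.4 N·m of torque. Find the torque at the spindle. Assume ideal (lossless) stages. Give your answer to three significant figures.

0.336 N·m

belt 50/320 = 0.15625 → τ = 46.4·0.15625 = 7.25 N·m
gear mesh 21/146 = 0.14384 → τ = 7.25·0.14384 = 1.0428 N·m
gear mesh 37/115 = 0.32174 → τ = 1.0428·0.32174 = 0.33551 N·m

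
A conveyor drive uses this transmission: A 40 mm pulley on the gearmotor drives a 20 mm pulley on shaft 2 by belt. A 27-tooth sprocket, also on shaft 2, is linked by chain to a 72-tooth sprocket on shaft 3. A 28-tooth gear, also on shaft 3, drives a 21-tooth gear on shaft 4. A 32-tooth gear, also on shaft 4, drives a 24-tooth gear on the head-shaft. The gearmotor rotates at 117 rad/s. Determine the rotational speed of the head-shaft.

156 rad/s

Belt: ratio = 20/40 = 0.5, so shaft 2 turns at 117 / 0.5 = 234 rad/s.
Chain: ratio = 72/27 = 2.6667, so shaft 3 turns at 234 / 2.6667 = 87.75 rad/s.
Gear mesh: ratio = 21/28 = 0.75, so shaft 4 turns at 87.75 / 0.75 = 117 rad/s.
Gear mesh: ratio = 24/32 = 0.75, so the head-shaft turns at 117 / 0.75 = 156 rad/s.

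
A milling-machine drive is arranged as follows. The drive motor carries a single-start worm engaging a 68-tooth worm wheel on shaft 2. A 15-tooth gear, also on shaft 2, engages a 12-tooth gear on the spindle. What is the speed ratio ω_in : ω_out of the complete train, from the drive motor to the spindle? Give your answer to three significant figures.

Each stage contributes driven/driver: worm 68/1 = 68, gear mesh 12/15 = 0.8.
Overall: 68 × 0.8 = 54.4.

54.4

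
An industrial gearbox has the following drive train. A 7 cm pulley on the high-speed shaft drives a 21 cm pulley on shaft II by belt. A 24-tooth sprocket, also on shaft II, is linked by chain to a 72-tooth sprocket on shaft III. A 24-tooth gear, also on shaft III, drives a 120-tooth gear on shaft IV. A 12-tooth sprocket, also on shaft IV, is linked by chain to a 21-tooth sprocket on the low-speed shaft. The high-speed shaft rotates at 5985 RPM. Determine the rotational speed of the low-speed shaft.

belt 21/7 = 3 → 5985/3 = 1995 RPM
chain 72/24 = 3 → 1995/3 = 665 RPM
gear mesh 120/24 = 5 → 665/5 = 133 RPM
chain 21/12 = 1.75 → 133/1.75 = 76 RPM

76 RPM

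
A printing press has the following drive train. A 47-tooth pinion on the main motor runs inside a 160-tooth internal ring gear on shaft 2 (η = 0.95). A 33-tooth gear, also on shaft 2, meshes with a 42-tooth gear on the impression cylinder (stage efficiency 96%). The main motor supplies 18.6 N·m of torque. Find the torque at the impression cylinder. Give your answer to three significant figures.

After the internal gear (160/47): 18.6 × 3.4043 × 0.95 = 60.153 N·m
After the gear mesh (42/33): 60.153 × 1.2727 × 0.96 = 73.496 N·m

73.5 N·m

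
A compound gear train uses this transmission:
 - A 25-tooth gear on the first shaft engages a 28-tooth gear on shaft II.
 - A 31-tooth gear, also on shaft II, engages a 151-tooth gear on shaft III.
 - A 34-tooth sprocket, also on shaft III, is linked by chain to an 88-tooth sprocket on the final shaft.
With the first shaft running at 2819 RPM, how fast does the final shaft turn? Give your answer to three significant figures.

the first shaft → shaft II (gear mesh, 28/25): 2819 ÷ 1.12 = 2517 RPM
shaft II → shaft III (gear mesh, 151/31): 2517 ÷ 4.871 = 516.73 RPM
shaft III → the final shaft (chain, 88/34): 516.73 ÷ 2.5882 = 199.64 RPM

200 RPM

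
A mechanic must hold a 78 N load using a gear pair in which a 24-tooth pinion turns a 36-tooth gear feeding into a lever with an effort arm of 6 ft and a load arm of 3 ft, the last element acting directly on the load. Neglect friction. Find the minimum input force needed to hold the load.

26 N

Gear pair MA = 36/24 = 1.5.
Lever MA = effort arm / load arm = 6/3 = 2.
Combined ideal MA = 1.5 × 2 = 3.
Effort = load / MA = 78 / 3 = 26 N.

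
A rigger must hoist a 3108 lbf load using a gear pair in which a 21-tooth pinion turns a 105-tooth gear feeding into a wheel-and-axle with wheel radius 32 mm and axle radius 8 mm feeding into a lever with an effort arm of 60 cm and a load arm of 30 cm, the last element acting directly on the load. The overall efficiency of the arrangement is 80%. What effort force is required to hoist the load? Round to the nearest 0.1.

97.1 lbf

Gear pair MA = 105/21 = 5.
Wheel-and-axle MA = R/r = 32/8 = 4.
Lever MA = effort arm / load arm = 60/30 = 2.
Combined ideal MA = 5 × 4 × 2 = 40.
Actual MA = 40 × 0.80 = 32.
Effort = load / actual MA = 3108 / 32 = 97.125 lbf.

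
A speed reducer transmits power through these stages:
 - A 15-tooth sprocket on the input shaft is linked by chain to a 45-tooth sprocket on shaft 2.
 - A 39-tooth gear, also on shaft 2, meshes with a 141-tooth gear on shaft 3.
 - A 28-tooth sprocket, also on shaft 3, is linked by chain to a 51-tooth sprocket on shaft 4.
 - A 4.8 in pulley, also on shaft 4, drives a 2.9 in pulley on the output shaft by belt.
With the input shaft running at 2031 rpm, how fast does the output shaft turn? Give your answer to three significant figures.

chain 45/15 = 3 → 2031/3 = 677 rpm
gear mesh 141/39 = 3.6154 → 677/3.6154 = 187.26 rpm
chain 51/28 = 1.8214 → 187.26/1.8214 = 102.81 rpm
belt 2.9/4.8 = 0.60417 → 102.81/0.60417 = 170.16 rpm

170 rpm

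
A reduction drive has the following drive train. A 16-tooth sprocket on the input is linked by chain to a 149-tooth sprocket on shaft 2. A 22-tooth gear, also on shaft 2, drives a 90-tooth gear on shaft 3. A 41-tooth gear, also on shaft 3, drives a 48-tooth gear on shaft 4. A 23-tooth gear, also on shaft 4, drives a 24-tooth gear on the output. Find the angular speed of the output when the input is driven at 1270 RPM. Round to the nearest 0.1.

27.3 RPM

Chain: ratio = 149/16 = 9.3125, so shaft 2 turns at 1270 / 9.3125 = 136.38 RPM.
Gear mesh: ratio = 90/22 = 4.0909, so shaft 3 turns at 136.38 / 4.0909 = 33.336 RPM.
Gear mesh: ratio = 48/41 = 1.1707, so shaft 4 turns at 33.336 / 1.1707 = 28.475 RPM.
Gear mesh: ratio = 24/23 = 1.0435, so the output turns at 28.475 / 1.0435 = 27.288 RPM.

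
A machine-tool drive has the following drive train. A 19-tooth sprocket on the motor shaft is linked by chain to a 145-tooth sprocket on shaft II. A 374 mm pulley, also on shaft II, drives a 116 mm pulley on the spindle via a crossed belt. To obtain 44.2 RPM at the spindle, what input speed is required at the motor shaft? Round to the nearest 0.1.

104.6 RPM

Overall ratio R = 7.6316 × 0.31016 = 2.367.
Required input speed = output speed × R = 44.2 × 2.367 = 104.62 RPM.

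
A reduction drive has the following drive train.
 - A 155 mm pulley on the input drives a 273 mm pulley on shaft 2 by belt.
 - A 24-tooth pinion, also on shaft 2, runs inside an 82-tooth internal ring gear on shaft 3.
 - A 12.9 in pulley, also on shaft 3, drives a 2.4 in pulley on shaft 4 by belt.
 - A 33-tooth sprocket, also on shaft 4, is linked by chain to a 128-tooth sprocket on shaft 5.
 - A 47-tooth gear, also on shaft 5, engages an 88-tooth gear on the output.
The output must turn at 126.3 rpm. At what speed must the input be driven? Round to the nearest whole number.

1027 rpm

Overall ratio R = 1.7613 × 3.4167 × 0.18605 × 3.8788 × 1.8723 = 8.1308.
Required input speed = output speed × R = 126.3 × 8.1308 = 1026.9 rpm.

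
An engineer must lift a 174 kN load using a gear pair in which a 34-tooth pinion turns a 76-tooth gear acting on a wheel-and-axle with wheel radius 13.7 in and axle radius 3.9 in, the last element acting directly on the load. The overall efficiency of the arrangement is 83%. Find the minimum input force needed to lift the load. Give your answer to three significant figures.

Gear pair MA = 76/34 = 2.2353.
Wheel-and-axle MA = R/r = 13.7/3.9 = 3.5128.
Combined ideal MA = 2.2353 × 3.5128 = 7.8522.
Actual MA = 7.8522 × 0.83 = 6.5173.
Effort = load / actual MA = 174 / 6.5173 = 26.698 kN.

26.7 kN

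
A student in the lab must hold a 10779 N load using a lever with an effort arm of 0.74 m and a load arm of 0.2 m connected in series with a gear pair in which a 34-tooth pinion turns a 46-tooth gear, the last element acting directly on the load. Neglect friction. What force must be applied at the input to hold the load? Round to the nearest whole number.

Lever MA = effort arm / load arm = 0.74/0.2 = 3.7.
Gear pair MA = 46/34 = 1.3529.
Combined ideal MA = 3.7 × 1.3529 = 5.0059.
Effort = load / MA = 10779 / 5.0059 = 2153.3 N.

2153 N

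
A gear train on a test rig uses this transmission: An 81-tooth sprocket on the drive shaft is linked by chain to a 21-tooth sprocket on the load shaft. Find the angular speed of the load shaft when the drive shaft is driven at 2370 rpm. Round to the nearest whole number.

9141 rpm

the drive shaft → the load shaft (chain, 21/81): 2370 ÷ 0.25926 = 9141.4 rpm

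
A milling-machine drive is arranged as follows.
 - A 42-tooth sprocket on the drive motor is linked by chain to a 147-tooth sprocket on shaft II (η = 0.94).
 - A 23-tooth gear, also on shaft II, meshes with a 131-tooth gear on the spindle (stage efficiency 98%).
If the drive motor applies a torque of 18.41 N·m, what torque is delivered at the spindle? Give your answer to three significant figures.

Chain: ratio = 147/42 = 3.5; torque at shaft II = 18.41 × 3.5 × 0.94 = 60.569 N·m.
Gear mesh: ratio = 131/23 = 5.6957; torque at the spindle = 60.569 × 5.6957 × 0.98 = 338.08 N·m.

338 N·m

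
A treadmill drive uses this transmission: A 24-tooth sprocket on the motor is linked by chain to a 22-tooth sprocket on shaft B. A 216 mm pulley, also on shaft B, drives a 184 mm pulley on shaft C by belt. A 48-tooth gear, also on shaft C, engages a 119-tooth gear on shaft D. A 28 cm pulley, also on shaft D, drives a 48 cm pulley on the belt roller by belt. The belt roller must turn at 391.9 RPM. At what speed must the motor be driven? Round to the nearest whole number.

1301 RPM

Overall ratio R = 0.91667 × 0.85185 × 2.4792 × 1.7143 = 3.3187.
Required input speed = output speed × R = 391.9 × 3.3187 = 1300.6 RPM.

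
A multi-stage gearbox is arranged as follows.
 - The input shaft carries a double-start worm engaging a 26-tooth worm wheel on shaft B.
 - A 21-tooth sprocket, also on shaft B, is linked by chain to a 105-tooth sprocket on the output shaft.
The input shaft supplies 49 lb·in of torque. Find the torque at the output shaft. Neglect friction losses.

After the worm (26/2): 49 × 13 = 637 lb·in
After the chain (105/21): 637 × 5 = 3185 lb·in

3185 lb·in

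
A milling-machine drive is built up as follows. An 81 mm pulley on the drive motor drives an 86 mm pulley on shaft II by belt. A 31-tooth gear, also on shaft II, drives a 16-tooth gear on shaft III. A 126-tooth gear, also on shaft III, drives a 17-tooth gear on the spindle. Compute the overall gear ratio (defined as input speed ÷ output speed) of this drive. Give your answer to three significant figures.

0.0739

Each stage contributes driven/driver: belt 86/81 = 1.0617, gear mesh 16/31 = 0.51613, gear mesh 17/126 = 0.13492.
Overall: 1.0617 × 0.51613 × 0.13492 = 0.073935.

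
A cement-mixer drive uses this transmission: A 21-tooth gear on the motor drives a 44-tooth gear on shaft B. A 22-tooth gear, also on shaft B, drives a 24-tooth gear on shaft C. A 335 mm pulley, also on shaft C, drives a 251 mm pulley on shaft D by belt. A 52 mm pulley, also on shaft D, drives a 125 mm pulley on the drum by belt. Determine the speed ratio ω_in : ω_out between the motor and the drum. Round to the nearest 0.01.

4.12

Each stage contributes driven/driver: gear mesh 44/21 = 2.0952, gear mesh 24/22 = 1.0909, belt 251/335 = 0.74925, belt 125/52 = 2.4038.
Overall: 2.0952 × 1.0909 × 0.74925 × 2.4038 = 4.1168.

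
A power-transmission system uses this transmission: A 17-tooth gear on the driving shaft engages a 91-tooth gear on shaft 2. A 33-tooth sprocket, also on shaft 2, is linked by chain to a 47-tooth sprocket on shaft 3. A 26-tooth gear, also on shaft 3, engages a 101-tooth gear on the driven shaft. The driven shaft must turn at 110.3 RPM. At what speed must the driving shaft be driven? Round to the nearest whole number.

Overall ratio R = 5.3529 × 1.4242 × 3.8846 = 29.616.
Required input speed = output speed × R = 110.3 × 29.616 = 3266.6 RPM.

3267 RPM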